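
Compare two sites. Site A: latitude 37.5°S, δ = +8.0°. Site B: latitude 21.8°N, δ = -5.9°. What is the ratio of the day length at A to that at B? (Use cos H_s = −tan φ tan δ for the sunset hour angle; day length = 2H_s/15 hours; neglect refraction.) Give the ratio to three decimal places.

A: H_s = arccos(−tan -37.5° · tan 8.0°) = 83.81°, so 2H_s/15 = 11.1747 h.
B: H_s = arccos(−tan 21.8° · tan -5.9°) = 87.63°, so 2H_s/15 = 11.6840 h.
Ratio A/B = 11.1747 / 11.6840 = 0.9564.

0.956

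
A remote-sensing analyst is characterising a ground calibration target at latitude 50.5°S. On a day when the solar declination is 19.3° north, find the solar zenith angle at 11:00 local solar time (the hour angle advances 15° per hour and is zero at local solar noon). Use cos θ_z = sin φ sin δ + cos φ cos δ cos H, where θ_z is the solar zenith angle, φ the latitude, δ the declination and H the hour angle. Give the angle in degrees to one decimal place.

Hour angle H = 15° × (11 − 12) = -15.00°.
cos θ_z = sin φ sin δ + cos φ cos δ cos H = (-0.7716)(0.3305) + (0.6361)(0.9438)(0.9659) = 0.3249.
θ_z = arccos(0.3249) = 71.04°.

71.0°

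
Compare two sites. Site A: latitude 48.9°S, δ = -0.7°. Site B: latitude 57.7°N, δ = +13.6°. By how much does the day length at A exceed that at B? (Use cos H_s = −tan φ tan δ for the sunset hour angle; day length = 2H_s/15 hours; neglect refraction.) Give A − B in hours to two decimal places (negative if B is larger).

-2.89 h

A: H_s = arccos(−tan -48.9° · tan -0.7°) = 90.80°, so 2H_s/15 = 12.1067 h.
B: H_s = arccos(−tan 57.7° · tan 13.6°) = 112.50°, so 2H_s/15 = 15.0000 h.
A − B = 12.1067 − 15.0000 = -2.8933 h.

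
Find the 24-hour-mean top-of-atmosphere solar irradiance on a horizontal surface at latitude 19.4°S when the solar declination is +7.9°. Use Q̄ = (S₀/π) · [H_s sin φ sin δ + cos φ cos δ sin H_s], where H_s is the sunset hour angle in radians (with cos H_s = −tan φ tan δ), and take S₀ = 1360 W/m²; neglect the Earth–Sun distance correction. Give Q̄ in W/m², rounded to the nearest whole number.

cos H_s = −tan(-19.4°) · tan(7.9°) = 0.0489, so H_s = arccos(0.0489) = 87.20°. In radians, H_s = 1.5219.
H_s sin φ sin δ = 1.5219 × -0.3322 × 0.1374 = -0.0695.
cos φ cos δ sin H_s = 0.9432 × 0.9905 × 0.9988 = 0.9331.
Q̄ = (1360/π) × (-0.0695 + 0.9331) = 432.90 × 0.8636 = 373.85 W/m².

374 W/m²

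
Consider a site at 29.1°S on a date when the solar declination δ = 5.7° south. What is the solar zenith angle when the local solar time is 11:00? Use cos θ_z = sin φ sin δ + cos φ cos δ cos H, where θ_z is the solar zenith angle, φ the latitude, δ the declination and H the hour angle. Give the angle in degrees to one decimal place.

27.4°

Hour angle H = 15° × (11 − 12) = -15.00°.
cos θ_z = sin(-29.1°) sin(-5.7°) + cos(-29.1°) cos(-5.7°) cos(-15.00°) = 0.0483 + 0.8398 = 0.8881.
θ_z = arccos(0.8881) = 27.36°.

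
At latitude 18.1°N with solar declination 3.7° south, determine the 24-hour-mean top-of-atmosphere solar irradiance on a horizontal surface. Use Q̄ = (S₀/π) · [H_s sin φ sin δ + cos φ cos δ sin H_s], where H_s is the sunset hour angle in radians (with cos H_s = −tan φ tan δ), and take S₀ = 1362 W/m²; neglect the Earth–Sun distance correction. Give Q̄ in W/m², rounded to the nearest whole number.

−tan φ tan δ = −(0.3269)(-0.0647) = 0.0212; H_s = arccos(0.0212) = 88.79°. In radians, H_s = 1.5497.
H_s sin φ sin δ = 1.5497 × 0.3107 × -0.0645 = -0.0311.
cos φ cos δ sin H_s = 0.9505 × 0.9979 × 0.9998 = 0.9483.
Q̄ = (1362/π) × (-0.0311 + 0.9483) = 433.54 × 0.9172 = 397.64 W/m².

398 W/m²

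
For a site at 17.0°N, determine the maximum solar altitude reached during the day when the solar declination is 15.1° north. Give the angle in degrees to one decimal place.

At local solar noon the hour angle is zero, so the elevation is 90° − |φ − δ| = 90° − |17.0° − (15.1°)| = 90° − 1.9° = 88.1°.

88.1°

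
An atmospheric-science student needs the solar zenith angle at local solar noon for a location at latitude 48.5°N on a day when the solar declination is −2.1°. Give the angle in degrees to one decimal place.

50.6°

At local solar noon the hour angle is zero, so the zenith angle is |φ − δ| = |48.5° − (-2.1°)| = 50.6°.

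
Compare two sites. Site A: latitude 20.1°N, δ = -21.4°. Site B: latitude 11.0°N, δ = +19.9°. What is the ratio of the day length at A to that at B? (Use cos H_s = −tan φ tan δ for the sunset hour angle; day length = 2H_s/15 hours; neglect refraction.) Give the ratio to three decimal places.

0.869

A: H_s = arccos(−tan 20.1° · tan -21.4°) = 81.75°, so 2H_s/15 = 10.9000 h.
B: H_s = arccos(−tan 11.0° · tan 19.9°) = 94.03°, so 2H_s/15 = 12.5373 h.
Ratio A/B = 10.9000 / 12.5373 = 0.8694.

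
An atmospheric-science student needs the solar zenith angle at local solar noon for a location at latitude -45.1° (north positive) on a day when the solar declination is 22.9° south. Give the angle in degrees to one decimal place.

At local solar noon the hour angle is zero, so the zenith angle is |φ − δ| = |-45.1° − (-22.9°)| = 22.2°.

22.2°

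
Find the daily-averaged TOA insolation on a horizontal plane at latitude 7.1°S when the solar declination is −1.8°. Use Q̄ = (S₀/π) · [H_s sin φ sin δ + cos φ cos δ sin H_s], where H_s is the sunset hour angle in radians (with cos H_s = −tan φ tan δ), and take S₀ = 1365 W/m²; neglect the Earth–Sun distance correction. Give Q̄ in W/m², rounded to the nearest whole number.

−tan φ tan δ = −(-0.1246)(-0.0314) = -0.0039; H_s = arccos(-0.0039) = 90.22°. In radians, H_s = 1.5746.
H_s sin φ sin δ = 1.5746 × -0.1236 × -0.0314 = 0.0061.
cos φ cos δ sin H_s = 0.9923 × 0.9995 × 1.0000 = 0.9918.
Q̄ = (1365/π) × (0.0061 + 0.9918) = 434.49 × 0.9979 = 433.58 W/m².

434 W/m²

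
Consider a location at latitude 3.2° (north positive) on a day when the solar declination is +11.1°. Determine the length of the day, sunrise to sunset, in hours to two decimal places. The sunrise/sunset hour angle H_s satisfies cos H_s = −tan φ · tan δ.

12.08 hours

The sunset hour angle satisfies cos H_s = −tan φ tan δ = -0.0110, giving H_s = 90.63°.
Day length = 2 H_s / 15° h⁻¹ = 181.26° / 15 = 12.084 h.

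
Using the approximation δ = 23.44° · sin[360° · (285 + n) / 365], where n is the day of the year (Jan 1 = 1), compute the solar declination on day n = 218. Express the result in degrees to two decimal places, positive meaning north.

360 × (285 + 218) / 365 = 496.110°; sin(496.110°) = 0.6933.
δ = 23.44 × 0.6933 = 16.251° ≈ +16.25°.

+16.25°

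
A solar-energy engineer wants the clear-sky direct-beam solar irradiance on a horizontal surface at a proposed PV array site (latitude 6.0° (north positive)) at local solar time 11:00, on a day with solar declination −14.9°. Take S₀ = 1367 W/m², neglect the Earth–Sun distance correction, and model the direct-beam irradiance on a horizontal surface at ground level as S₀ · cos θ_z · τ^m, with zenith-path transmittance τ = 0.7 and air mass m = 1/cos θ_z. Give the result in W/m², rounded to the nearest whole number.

830 W/m²

Hour angle H = 15° × (11 − 12) = -15.00°.
With φ = 6.0°, δ = -14.9°, H = -15.00°: sin φ sin δ = -0.0269, cos φ cos δ cos H = 0.9283, so cos θ_z = 0.9014.
Air mass m = 1/cos θ_z = 1/0.9014 = 1.109; τ^m = 0.7^1.109 = 0.6733.
Surface direct beam = 1367 × 0.9014 × 0.6733 = 829.65 W/m².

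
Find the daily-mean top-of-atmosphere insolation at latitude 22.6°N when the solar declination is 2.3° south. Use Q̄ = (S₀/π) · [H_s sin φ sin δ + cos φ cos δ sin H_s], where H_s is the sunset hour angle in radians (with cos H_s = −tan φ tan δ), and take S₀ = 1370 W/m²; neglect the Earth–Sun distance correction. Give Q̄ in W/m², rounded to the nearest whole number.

392 W/m²

cos H_s = −tan(22.6°) · tan(-2.3°) = 0.0167, so H_s = arccos(0.0167) = 89.04°. In radians, H_s = 1.5540.
H_s sin φ sin δ = 1.5540 × 0.3843 × -0.0401 = -0.0239.
cos φ cos δ sin H_s = 0.9232 × 0.9992 × 0.9999 = 0.9224.
Q̄ = (1370/π) × (-0.0239 + 0.9224) = 436.08 × 0.8985 = 391.82 W/m².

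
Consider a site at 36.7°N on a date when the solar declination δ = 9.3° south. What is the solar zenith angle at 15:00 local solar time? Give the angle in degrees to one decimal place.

62.4°

Hour angle H = 15° × (15 − 12) = 45.00°.
cos θ_z = sin φ sin δ + cos φ cos δ cos H = (0.5976)(-0.1616) + (0.8018)(0.9869)(0.7071) = 0.4630.
θ_z = arccos(0.4630) = 62.42°.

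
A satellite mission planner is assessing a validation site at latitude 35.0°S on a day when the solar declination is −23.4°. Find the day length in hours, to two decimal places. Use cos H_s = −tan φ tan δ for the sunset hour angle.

cos H_s = −tan(-35.0°) · tan(-23.4°) = -0.3030, so H_s = arccos(-0.3030) = 107.64°.
Day length = 2 H_s / 15° h⁻¹ = 215.28° / 15 = 14.352 h.

14.35 hours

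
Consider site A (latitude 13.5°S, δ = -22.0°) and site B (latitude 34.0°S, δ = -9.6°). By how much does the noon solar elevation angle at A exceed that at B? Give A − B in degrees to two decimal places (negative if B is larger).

+15.90°

A: 90° − |-13.5 − (-22.0)| = 81.50°.
B: 90° − |-34.0 − (-9.6)| = 65.60°.
A − B = 81.50 − 65.60 = 15.90°.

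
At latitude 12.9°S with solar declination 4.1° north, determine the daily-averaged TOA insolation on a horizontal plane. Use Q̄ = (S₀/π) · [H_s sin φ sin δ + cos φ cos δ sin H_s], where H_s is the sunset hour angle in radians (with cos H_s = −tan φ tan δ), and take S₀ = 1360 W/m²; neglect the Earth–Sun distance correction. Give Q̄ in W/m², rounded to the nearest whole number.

410 W/m²

The sunset hour angle satisfies cos H_s = −tan φ tan δ = 0.0164, giving H_s = 89.06°. In radians, H_s = 1.5544.
H_s sin φ sin δ = 1.5544 × -0.2233 × 0.0715 = -0.0248.
cos φ cos δ sin H_s = 0.9748 × 0.9974 × 0.9999 = 0.9722.
Q̄ = (1360/π) × (-0.0248 + 0.9722) = 432.90 × 0.9474 = 410.13 W/m².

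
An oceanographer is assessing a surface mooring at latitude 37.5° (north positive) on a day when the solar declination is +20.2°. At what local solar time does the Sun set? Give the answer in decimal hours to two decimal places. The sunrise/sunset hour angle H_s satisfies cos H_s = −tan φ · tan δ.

cos H_s = −tan(37.5°) · tan(20.2°) = -0.2823, so H_s = arccos(-0.2823) = 106.40°.
Sunset is at 12 + H_s/15 = 12 + 7.093 = 19.093 h local solar time.

19.09 h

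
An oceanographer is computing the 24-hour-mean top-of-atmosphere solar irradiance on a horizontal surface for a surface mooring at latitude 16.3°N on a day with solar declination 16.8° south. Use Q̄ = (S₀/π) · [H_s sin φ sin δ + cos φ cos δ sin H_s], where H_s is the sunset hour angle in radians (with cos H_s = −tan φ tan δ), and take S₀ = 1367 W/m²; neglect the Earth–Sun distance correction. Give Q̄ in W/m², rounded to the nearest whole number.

cos H_s = −tan(16.3°) · tan(-16.8°) = 0.0883, so H_s = arccos(0.0883) = 84.93°. In radians, H_s = 1.4823.
H_s sin φ sin δ = 1.4823 × 0.2807 × -0.2890 = -0.1202.
cos φ cos δ sin H_s = 0.9598 × 0.9573 × 0.9961 = 0.9152.
Q̄ = (1367/π) × (-0.1202 + 0.9152) = 435.13 × 0.7950 = 345.93 W/m².

346 W/m²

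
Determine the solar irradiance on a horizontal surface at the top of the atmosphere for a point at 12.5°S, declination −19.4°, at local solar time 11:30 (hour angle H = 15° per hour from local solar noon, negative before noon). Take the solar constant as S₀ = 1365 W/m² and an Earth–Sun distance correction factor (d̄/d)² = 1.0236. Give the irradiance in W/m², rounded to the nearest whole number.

1376 W/m²

Hour angle H = 15° × (11.5 − 12) = -7.50°.
cos θ_z = sin(-12.5°) sin(-19.4°) + cos(-12.5°) cos(-19.4°) cos(-7.50°) = 0.0719 + 0.9130 = 0.9849.
Top-of-atmosphere irradiance = S₀ (d̄/d)² cos θ_z = 1365 × 1.0236 × 0.9849 = 1376.12 W/m².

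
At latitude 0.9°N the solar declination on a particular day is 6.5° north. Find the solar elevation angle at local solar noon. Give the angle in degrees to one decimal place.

84.4°

At local solar noon the hour angle is zero, so the elevation is 90° − |φ − δ| = 90° − |0.9° − (6.5°)| = 90° − 5.6° = 84.4°.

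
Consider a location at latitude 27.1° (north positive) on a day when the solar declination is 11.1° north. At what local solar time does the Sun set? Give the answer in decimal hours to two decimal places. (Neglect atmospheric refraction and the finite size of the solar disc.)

18.38 h

cos H_s = −tan(27.1°) · tan(11.1°) = -0.1004, so H_s = arccos(-0.1004) = 95.76°.
Sunset is at 12 + H_s/15 = 12 + 6.384 = 18.384 h local solar time.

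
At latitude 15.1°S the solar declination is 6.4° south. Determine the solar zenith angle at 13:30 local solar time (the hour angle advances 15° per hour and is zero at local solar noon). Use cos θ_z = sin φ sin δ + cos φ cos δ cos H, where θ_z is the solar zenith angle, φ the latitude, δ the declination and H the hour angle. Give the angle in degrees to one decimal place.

23.7°

Hour angle H = 15° × (13.5 − 12) = 22.50°.
With φ = -15.1°, δ = -6.4°, H = 22.50°: sin φ sin δ = 0.0290, cos φ cos δ cos H = 0.8864, so cos θ_z = 0.9154.
θ_z = arccos(0.9154) = 23.74°.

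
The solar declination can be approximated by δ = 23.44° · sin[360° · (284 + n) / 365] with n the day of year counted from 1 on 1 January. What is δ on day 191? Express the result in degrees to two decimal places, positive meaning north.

360 × (284 + 191) / 365 = 468.493°; sin(468.493°) = 0.9484.
δ = 23.44 × 0.9484 = 22.230° ≈ +22.23°.

+22.23°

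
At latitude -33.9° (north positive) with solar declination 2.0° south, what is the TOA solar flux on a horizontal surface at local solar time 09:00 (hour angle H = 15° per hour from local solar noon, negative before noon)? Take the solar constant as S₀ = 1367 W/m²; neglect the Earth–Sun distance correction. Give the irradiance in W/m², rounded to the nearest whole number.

828 W/m²

Hour angle H = 15° × (9 − 12) = -45.00°.
cos θ_z = sin φ sin δ + cos φ cos δ cos H = (-0.5577)(-0.0349) + (0.8300)(0.9994)(0.7071) = 0.6060.
Top-of-atmosphere irradiance = S₀ cos θ_z = 1367 × 0.6060 = 828.40 W/m².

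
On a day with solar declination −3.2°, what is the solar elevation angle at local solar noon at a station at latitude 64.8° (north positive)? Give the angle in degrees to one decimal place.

At local solar noon the hour angle is zero, so the elevation is 90° − |φ − δ| = 90° − |64.8° − (-3.2°)| = 90° − 68.0° = 22.0°.

22.0°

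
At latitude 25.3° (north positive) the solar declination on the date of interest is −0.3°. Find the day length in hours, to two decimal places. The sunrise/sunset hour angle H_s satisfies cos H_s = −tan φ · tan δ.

11.98 hours

−tan φ tan δ = −(0.4727)(-0.0052) = 0.0025; H_s = arccos(0.0025) = 89.86°.
Day length = 2 H_s / 15° h⁻¹ = 179.72° / 15 = 11.981 h.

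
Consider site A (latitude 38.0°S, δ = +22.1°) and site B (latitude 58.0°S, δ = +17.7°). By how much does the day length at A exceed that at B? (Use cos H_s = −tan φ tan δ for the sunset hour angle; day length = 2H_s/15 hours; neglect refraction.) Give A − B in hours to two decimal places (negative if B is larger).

+1.63 h

A: H_s = arccos(−tan -38.0° · tan 22.1°) = 71.50°, so 2H_s/15 = 9.5333 h.
B: H_s = arccos(−tan -58.0° · tan 17.7°) = 59.29°, so 2H_s/15 = 7.9053 h.
A − B = 9.5333 − 7.9053 = 1.6280 h.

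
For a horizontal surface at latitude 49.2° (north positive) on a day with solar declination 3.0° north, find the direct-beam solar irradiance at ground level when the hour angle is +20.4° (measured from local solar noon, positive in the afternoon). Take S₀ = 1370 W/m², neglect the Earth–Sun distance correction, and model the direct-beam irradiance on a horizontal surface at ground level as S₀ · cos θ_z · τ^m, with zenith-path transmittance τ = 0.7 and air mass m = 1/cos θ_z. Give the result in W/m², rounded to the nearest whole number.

cos θ_z = sin(49.2°) sin(3.0°) + cos(49.2°) cos(3.0°) cos(20.40°) = 0.0396 + 0.6116 = 0.6512.
Air mass m = 1/cos θ_z = 1/0.6512 = 1.536; τ^m = 0.7^1.536 = 0.5782.
Surface direct beam = 1370 × 0.6512 × 0.5782 = 515.84 W/m².

516 W/m²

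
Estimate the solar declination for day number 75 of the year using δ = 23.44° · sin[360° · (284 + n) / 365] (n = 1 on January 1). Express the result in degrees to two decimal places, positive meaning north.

360 × (284 + 75) / 365 = 354.082°; sin(354.082°) = -0.1031.
δ = 23.44 × -0.1031 = -2.417° ≈ -2.42°.

-2.42°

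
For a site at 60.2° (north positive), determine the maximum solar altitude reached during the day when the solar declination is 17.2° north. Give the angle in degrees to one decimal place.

47.0°

At local solar noon the hour angle is zero, so the elevation is 90° − |φ − δ| = 90° − |60.2° − (17.2°)| = 90° − 43.0° = 47.0°.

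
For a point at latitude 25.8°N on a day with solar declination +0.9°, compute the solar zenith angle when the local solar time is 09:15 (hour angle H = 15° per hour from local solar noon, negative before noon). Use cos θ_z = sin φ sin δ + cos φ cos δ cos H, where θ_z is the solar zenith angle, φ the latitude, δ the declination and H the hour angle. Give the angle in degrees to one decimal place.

46.9°

Hour angle H = 15° × (9.25 − 12) = -41.25°.
cos θ_z = sin φ sin δ + cos φ cos δ cos H = (0.4352)(0.0157) + (0.9003)(0.9999)(0.7518) = 0.6836.
θ_z = arccos(0.6836) = 46.87°.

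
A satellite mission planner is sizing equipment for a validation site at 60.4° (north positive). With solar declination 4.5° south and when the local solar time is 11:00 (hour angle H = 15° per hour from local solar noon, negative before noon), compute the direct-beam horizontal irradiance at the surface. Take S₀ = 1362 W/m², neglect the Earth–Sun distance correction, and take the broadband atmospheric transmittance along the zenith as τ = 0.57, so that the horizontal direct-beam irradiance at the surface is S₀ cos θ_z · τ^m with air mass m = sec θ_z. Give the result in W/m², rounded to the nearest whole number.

Hour angle H = 15° × (11 − 12) = -15.00°.
With φ = 60.4°, δ = -4.5°, H = -15.00°: sin φ sin δ = -0.0682, cos φ cos δ cos H = 0.4756, so cos θ_z = 0.4074.
Air mass m = 1/cos θ_z = 1/0.4074 = 2.455; τ^m = 0.57^2.455 = 0.2516.
Surface direct beam = 1362 × 0.4074 × 0.2516 = 139.61 W/m².

140 W/m²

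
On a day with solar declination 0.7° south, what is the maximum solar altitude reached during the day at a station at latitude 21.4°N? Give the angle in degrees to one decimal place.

At local solar noon the hour angle is zero, so the elevation is 90° − |φ − δ| = 90° − |21.4° − (-0.7°)| = 90° − 22.1° = 67.9°.

67.9°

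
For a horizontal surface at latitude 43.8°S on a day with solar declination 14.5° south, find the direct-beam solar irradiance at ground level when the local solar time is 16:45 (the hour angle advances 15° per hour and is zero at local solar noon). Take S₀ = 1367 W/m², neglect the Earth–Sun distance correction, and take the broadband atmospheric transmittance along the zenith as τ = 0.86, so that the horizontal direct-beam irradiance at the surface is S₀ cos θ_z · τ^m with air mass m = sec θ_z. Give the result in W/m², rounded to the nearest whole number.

372 W/m²

Hour angle H = 15° × (16.75 − 12) = 71.25°.
With φ = -43.8°, δ = -14.5°, H = 71.25°: sin φ sin δ = 0.1733, cos φ cos δ cos H = 0.2246, so cos θ_z = 0.3979.
Air mass m = 1/cos θ_z = 1/0.3979 = 2.513; τ^m = 0.86^2.513 = 0.6845.
Surface direct beam = 1367 × 0.3979 × 0.6845 = 372.32 W/m².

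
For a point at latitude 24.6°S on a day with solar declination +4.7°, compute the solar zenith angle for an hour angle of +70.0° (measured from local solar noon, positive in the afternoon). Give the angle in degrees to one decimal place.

With φ = -24.6°, δ = 4.7°, H = 70.00°: sin φ sin δ = -0.0341, cos φ cos δ cos H = 0.3099, so cos θ_z = 0.2758.
θ_z = arccos(0.2758) = 73.99°.

74.0°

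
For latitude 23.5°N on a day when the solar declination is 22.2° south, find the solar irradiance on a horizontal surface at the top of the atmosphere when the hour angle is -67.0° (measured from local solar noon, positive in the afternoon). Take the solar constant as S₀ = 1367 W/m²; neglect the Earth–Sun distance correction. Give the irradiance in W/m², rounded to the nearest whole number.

cos θ_z = sin φ sin δ + cos φ cos δ cos H = (0.3987)(-0.3778) + (0.9171)(0.9259)(0.3907) = 0.1811.
Top-of-atmosphere irradiance = S₀ cos θ_z = 1367 × 0.1811 = 247.56 W/m².

248 W/m²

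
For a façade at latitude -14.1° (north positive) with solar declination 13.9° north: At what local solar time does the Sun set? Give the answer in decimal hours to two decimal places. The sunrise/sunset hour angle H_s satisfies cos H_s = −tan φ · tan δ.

17.76 h

−tan φ tan δ = −(-0.2512)(0.2475) = 0.0622; H_s = arccos(0.0622) = 86.43°.
Sunset is at 12 + H_s/15 = 12 + 5.762 = 17.762 h local solar time.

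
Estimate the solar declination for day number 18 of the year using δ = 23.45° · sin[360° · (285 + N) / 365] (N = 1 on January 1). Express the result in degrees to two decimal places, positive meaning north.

-20.54°

360 × (285 + 18) / 365 = 298.849°; sin(298.849°) = -0.8759.
δ = 23.45 × -0.8759 = -20.540° ≈ -20.54°.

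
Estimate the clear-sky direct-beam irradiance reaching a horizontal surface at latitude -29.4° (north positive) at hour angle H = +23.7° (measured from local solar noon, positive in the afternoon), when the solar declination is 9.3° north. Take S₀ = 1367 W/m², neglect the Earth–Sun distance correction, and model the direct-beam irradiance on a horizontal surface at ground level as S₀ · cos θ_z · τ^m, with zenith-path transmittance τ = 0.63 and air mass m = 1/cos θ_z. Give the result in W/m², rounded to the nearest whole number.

With φ = -29.4°, δ = 9.3°, H = 23.70°: sin φ sin δ = -0.0793, cos φ cos δ cos H = 0.7873, so cos θ_z = 0.7080.
Air mass m = 1/cos θ_z = 1/0.7080 = 1.412; τ^m = 0.63^1.412 = 0.5208.
Surface direct beam = 1367 × 0.7080 × 0.5208 = 504.05 W/m².

504 W/m²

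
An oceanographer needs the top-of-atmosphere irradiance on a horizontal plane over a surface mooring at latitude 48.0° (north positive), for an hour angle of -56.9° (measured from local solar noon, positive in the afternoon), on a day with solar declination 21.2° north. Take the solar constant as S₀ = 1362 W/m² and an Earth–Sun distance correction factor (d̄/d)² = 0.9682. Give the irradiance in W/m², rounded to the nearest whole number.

804 W/m²

cos θ_z = sin φ sin δ + cos φ cos δ cos H = (0.7431)(0.3616) + (0.6691)(0.9323)(0.5461) = 0.6094.
Top-of-atmosphere irradiance = S₀ (d̄/d)² cos θ_z = 1362 × 0.9682 × 0.6094 = 803.61 W/m².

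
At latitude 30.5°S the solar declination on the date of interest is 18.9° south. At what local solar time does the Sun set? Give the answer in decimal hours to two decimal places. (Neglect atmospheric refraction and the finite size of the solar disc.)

18.78 h

cos H_s = −tan(-30.5°) · tan(-18.9°) = -0.2017, so H_s = arccos(-0.2017) = 101.64°.
Sunset is at 12 + H_s/15 = 12 + 6.776 = 18.776 h local solar time.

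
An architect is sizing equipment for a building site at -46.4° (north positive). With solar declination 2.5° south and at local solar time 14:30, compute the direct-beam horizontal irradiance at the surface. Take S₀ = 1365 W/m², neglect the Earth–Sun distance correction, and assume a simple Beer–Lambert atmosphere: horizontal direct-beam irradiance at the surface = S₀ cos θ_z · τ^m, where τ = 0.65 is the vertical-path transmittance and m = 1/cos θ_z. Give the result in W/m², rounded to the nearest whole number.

375 W/m²

Hour angle H = 15° × (14.5 − 12) = 37.50°.
cos θ_z = sin φ sin δ + cos φ cos δ cos H = (-0.7242)(-0.0436) + (0.6896)(0.9990)(0.7934) = 0.5782.
Air mass m = 1/cos θ_z = 1/0.5782 = 1.730; τ^m = 0.65^1.730 = 0.4746.
Surface direct beam = 1365 × 0.5782 × 0.4746 = 374.57 W/m².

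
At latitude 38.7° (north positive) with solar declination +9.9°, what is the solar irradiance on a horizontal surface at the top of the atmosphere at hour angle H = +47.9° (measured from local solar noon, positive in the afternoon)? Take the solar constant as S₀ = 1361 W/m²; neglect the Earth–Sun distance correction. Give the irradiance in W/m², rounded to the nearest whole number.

cos θ_z = sin φ sin δ + cos φ cos δ cos H = (0.6252)(0.1719) + (0.7804)(0.9851)(0.6704) = 0.6229.
Top-of-atmosphere irradiance = S₀ cos θ_z = 1361 × 0.6229 = 847.77 W/m².

848 W/m²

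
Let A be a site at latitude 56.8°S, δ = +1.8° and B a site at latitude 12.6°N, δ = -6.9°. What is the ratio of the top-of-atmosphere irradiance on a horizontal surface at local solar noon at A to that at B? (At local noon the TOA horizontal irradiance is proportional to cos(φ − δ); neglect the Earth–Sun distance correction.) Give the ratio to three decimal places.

0.553

A: cos θ_z = cos(-56.8° − (1.8°)) = 0.5210.
B: cos θ_z = cos(12.6° − (-6.9°)) = 0.9426.
Ratio A/B = 0.5210 / 0.9426 = 0.5527.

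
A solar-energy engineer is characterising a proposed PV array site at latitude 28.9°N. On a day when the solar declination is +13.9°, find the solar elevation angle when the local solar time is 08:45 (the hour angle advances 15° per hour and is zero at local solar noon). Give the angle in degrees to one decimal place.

Hour angle H = 15° × (8.75 − 12) = -48.75°.
With φ = 28.9°, δ = 13.9°, H = -48.75°: sin φ sin δ = 0.1161, cos φ cos δ cos H = 0.5603, so cos θ_z = 0.6764.
θ_z = arccos(0.6764) = 47.44°, so the elevation is 90° − 47.44° = 42.56°.

42.6°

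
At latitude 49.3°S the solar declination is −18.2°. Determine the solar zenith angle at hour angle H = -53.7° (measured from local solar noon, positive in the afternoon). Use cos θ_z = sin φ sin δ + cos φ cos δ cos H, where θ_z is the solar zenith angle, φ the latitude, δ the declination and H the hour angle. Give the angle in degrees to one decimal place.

cos θ_z = sin(-49.3°) sin(-18.2°) + cos(-49.3°) cos(-18.2°) cos(-53.70°) = 0.2368 + 0.3667 = 0.6035.
θ_z = arccos(0.6035) = 52.88°.

52.9°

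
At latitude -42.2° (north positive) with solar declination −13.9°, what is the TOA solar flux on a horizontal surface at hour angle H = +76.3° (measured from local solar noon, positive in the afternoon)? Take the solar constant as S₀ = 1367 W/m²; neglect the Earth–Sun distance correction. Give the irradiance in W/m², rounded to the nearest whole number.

With φ = -42.2°, δ = -13.9°, H = 76.30°: sin φ sin δ = 0.1614, cos φ cos δ cos H = 0.1703, so cos θ_z = 0.3317.
Top-of-atmosphere irradiance = S₀ cos θ_z = 1367 × 0.3317 = 453.43 W/m².

453 W/m²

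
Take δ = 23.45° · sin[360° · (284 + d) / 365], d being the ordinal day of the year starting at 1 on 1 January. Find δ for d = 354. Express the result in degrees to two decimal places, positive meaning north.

360 × (284 + 354) / 365 = 629.260°; sin(629.260°) = -0.9999.
δ = 23.45 × -0.9999 = -23.448° ≈ -23.45°.

-23.45°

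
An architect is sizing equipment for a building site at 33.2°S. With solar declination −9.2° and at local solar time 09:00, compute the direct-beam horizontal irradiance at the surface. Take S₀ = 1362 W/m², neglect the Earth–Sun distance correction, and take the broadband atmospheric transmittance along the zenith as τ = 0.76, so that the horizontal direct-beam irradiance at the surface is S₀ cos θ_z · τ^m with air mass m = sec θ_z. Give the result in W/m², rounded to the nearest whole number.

Hour angle H = 15° × (9 − 12) = -45.00°.
cos θ_z = sin φ sin δ + cos φ cos δ cos H = (-0.5476)(-0.1599) + (0.8368)(0.9871)(0.7071) = 0.6716.
Air mass m = 1/cos θ_z = 1/0.6716 = 1.489; τ^m = 0.76^1.489 = 0.6646.
Surface direct beam = 1362 × 0.6716 × 0.6646 = 607.92 W/m².

608 W/m²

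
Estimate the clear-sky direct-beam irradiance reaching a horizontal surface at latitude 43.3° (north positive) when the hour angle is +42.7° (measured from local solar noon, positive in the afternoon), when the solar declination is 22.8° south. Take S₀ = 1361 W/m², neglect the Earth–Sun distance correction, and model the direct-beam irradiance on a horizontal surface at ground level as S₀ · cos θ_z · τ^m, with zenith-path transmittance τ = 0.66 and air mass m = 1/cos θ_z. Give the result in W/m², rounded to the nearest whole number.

cos θ_z = sin φ sin δ + cos φ cos δ cos H = (0.6858)(-0.3875) + (0.7278)(0.9219)(0.7349) = 0.2273.
Air mass m = 1/cos θ_z = 1/0.2273 = 4.399; τ^m = 0.66^4.399 = 0.1608.
Surface direct beam = 1361 × 0.2273 × 0.1608 = 49.74 W/m².

50 W/m²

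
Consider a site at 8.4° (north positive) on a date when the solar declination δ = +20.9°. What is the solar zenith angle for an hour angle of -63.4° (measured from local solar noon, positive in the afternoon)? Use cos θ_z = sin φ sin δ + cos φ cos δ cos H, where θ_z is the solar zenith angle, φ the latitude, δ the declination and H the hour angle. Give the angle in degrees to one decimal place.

62.2°

cos θ_z = sin φ sin δ + cos φ cos δ cos H = (0.1461)(0.3567) + (0.9893)(0.9342)(0.4478) = 0.4660.
θ_z = arccos(0.4660) = 62.23°.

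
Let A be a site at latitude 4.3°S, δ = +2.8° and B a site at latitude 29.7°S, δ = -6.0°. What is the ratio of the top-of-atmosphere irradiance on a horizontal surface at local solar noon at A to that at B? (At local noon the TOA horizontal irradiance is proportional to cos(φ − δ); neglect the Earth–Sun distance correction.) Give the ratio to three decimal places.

A: cos θ_z = cos(-4.3° − (2.8°)) = 0.9923.
B: cos θ_z = cos(-29.7° − (-6.0°)) = 0.9157.
Ratio A/B = 0.9923 / 0.9157 = 1.0837.

1.084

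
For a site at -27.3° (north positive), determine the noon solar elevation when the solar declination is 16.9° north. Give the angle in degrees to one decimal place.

45.8°

At local solar noon the hour angle is zero, so the elevation is 90° − |φ − δ| = 90° − |-27.3° − (16.9°)| = 90° − 44.2° = 45.8°.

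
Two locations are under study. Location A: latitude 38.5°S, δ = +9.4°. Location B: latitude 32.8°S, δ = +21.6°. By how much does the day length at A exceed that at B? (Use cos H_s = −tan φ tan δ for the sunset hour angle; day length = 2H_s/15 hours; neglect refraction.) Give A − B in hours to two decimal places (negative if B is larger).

+0.96 h

A: H_s = arccos(−tan -38.5° · tan 9.4°) = 82.43°, so 2H_s/15 = 10.9907 h.
B: H_s = arccos(−tan -32.8° · tan 21.6°) = 75.22°, so 2H_s/15 = 10.0293 h.
A − B = 10.9907 − 10.0293 = 0.9614 h.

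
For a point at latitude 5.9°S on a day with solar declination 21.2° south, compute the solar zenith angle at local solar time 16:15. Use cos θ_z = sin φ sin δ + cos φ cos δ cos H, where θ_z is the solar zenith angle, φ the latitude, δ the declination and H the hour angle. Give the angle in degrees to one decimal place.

Hour angle H = 15° × (16.25 − 12) = 63.75°.
cos θ_z = sin φ sin δ + cos φ cos δ cos H = (-0.1028)(-0.3616) + (0.9947)(0.9323)(0.4423) = 0.4473.
θ_z = arccos(0.4473) = 63.43°.

63.4°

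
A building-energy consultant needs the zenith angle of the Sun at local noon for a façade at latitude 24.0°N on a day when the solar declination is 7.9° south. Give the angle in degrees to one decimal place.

31.9°

At local solar noon the hour angle is zero, so the zenith angle is |φ − δ| = |24.0° − (-7.9°)| = 31.9°.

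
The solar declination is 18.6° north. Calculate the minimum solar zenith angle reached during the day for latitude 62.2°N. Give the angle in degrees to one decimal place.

43.6°

At local solar noon the hour angle is zero, so the zenith angle is |φ − δ| = |62.2° − (18.6°)| = 43.6°.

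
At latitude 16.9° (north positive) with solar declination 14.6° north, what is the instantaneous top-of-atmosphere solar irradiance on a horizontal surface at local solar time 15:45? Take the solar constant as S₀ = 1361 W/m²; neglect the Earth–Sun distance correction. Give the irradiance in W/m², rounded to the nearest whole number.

Hour angle H = 15° × (15.75 − 12) = 56.25°.
With φ = 16.9°, δ = 14.6°, H = 56.25°: sin φ sin δ = 0.0733, cos φ cos δ cos H = 0.5144, so cos θ_z = 0.5877.
Top-of-atmosphere irradiance = S₀ cos θ_z = 1361 × 0.5877 = 799.86 W/m².

800 W/m²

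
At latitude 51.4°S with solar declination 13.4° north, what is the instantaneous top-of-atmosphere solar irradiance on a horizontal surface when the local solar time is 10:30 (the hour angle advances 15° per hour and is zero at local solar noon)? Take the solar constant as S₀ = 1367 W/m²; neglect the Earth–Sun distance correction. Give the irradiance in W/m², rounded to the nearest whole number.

Hour angle H = 15° × (10.5 − 12) = -22.50°.
With φ = -51.4°, δ = 13.4°, H = -22.50°: sin φ sin δ = -0.1811, cos φ cos δ cos H = 0.5607, so cos θ_z = 0.3796.
Top-of-atmosphere irradiance = S₀ cos θ_z = 1367 × 0.3796 = 518.91 W/m².

519 W/m²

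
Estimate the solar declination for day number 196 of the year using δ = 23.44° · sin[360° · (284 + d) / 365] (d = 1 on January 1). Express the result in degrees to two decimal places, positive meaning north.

360 × (284 + 196) / 365 = 473.425°; sin(473.425°) = 0.9176.
δ = 23.44 × 0.9176 = 21.509° ≈ +21.51°.

+21.51°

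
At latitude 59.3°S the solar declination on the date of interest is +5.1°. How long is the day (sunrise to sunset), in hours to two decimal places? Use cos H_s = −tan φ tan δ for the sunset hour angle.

−tan φ tan δ = −(-1.6842)(0.0892) = 0.1502; H_s = arccos(0.1502) = 81.36°.
Day length = 2 H_s / 15° h⁻¹ = 162.72° / 15 = 10.848 h.

10.85 hours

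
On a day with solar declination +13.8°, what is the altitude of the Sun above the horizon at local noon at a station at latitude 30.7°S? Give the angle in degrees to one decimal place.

At local solar noon the hour angle is zero, so the elevation is 90° − |φ − δ| = 90° − |-30.7° − (13.8°)| = 90° − 44.5° = 45.5°.

45.5°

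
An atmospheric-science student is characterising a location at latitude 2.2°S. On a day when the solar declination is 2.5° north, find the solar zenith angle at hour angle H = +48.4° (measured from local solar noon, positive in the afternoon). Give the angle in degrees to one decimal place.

48.6°

With φ = -2.2°, δ = 2.5°, H = 48.40°: sin φ sin δ = -0.0017, cos φ cos δ cos H = 0.6628, so cos θ_z = 0.6611.
θ_z = arccos(0.6611) = 48.62°.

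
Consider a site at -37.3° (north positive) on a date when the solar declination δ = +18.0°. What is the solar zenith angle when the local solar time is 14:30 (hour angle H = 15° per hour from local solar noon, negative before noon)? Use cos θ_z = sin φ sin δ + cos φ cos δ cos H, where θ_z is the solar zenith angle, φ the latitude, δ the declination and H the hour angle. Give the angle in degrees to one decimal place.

Hour angle H = 15° × (14.5 − 12) = 37.50°.
cos θ_z = sin(-37.3°) sin(18.0°) + cos(-37.3°) cos(18.0°) cos(37.50°) = -0.1873 + 0.6002 = 0.4129.
θ_z = arccos(0.4129) = 65.61°.

65.6°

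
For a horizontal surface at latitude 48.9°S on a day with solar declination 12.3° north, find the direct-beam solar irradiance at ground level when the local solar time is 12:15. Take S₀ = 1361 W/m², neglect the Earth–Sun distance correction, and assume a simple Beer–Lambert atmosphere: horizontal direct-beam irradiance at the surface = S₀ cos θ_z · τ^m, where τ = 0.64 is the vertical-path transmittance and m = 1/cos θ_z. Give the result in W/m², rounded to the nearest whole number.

258 W/m²

Hour angle H = 15° × (12.25 − 12) = 3.75°.
With φ = -48.9°, δ = 12.3°, H = 3.75°: sin φ sin δ = -0.1605, cos φ cos δ cos H = 0.6409, so cos θ_z = 0.4804.
Air mass m = 1/cos θ_z = 1/0.4804 = 2.082; τ^m = 0.64^2.082 = 0.3949.
Surface direct beam = 1361 × 0.4804 × 0.3949 = 258.20 W/m².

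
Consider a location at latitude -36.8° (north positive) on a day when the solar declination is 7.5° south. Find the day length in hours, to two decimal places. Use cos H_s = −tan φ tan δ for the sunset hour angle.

−tan φ tan δ = −(-0.7481)(-0.1317) = -0.0985; H_s = arccos(-0.0985) = 95.65°.
Day length = 2 H_s / 15° h⁻¹ = 191.30° / 15 = 12.753 h.

12.75 hours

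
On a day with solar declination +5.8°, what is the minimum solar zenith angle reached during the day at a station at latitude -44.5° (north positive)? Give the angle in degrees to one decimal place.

At local solar noon the hour angle is zero, so the zenith angle is |φ − δ| = |-44.5° − (5.8°)| = 50.3°.

50.3°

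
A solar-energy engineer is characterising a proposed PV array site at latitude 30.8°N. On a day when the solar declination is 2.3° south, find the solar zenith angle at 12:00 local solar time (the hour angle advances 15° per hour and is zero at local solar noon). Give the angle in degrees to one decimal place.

Hour angle H = 15° × (12 − 12) = 0.00°.
cos θ_z = sin(30.8°) sin(-2.3°) + cos(30.8°) cos(-2.3°) cos(0.00°) = -0.0205 + 0.8583 = 0.8378.
θ_z = arccos(0.8378) = 33.09°.

33.1°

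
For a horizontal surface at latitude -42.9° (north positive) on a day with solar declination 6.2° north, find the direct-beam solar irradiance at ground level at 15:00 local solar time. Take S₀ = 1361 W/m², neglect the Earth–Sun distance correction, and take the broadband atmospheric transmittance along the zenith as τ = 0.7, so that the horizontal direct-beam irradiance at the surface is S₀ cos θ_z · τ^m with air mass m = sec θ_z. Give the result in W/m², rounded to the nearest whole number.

Hour angle H = 15° × (15 − 12) = 45.00°.
cos θ_z = sin(-42.9°) sin(6.2°) + cos(-42.9°) cos(6.2°) cos(45.00°) = -0.0735 + 0.5150 = 0.4415.
Air mass m = 1/cos θ_z = 1/0.4415 = 2.265; τ^m = 0.7^2.265 = 0.4458.
Surface direct beam = 1361 × 0.4415 × 0.4458 = 267.87 W/m².

268 W/m²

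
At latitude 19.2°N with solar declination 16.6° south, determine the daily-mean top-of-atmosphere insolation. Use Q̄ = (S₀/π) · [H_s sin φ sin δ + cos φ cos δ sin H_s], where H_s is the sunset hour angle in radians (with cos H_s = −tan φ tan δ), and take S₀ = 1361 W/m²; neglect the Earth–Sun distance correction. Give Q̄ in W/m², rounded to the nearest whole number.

cos H_s = −tan(19.2°) · tan(-16.6°) = 0.1038, so H_s = arccos(0.1038) = 84.04°. In radians, H_s = 1.4668.
H_s sin φ sin δ = 1.4668 × 0.3289 × -0.2857 = -0.1378.
cos φ cos δ sin H_s = 0.9444 × 0.9583 × 0.9946 = 0.9001.
Q̄ = (1361/π) × (-0.1378 + 0.9001) = 433.22 × 0.7623 = 330.24 W/m².

330 W/m²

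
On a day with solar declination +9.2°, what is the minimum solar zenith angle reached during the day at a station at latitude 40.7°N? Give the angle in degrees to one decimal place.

31.5°

At local solar noon the hour angle is zero, so the zenith angle is |φ − δ| = |40.7° − (9.2°)| = 31.5°.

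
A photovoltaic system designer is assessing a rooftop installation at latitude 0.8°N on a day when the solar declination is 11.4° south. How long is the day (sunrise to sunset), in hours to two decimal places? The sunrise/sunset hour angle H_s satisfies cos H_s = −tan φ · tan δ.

11.98 hours

The sunset hour angle satisfies cos H_s = −tan φ tan δ = 0.0028, giving H_s = 89.84°.
Day length = 2 H_s / 15° h⁻¹ = 179.68° / 15 = 11.979 h.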